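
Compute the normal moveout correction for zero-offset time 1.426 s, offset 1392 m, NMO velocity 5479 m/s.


x/Vnmo = 1392/5479 = 0.254061
(x/Vnmo)^2 = 0.064547
t0^2 = 2.033476
sqrt(2.033476 + 0.064547) = 1.448455
dt = 1.448455 - 1.426 = 0.022455

0.022455


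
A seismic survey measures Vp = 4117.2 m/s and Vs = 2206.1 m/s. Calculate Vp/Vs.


Vp/Vs = 4117.2 / 2206.1
= 1.8663

1.8663


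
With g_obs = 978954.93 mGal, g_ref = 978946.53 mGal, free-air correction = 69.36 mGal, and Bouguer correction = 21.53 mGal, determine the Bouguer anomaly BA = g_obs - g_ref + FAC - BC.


BA = g_obs - g_ref + FAC - BC
= 978954.93 - 978946.53 + 69.36 - 21.53
= 56.23 mGal

56.23


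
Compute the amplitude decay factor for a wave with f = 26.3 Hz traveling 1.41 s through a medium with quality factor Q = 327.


pi*f*t/Q = pi*26.3*1.41/327 = 0.356268
A/A0 = exp(-0.356268) = 0.700285

0.700285


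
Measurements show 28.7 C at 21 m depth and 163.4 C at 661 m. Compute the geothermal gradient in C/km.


dT = 163.4 - 28.7 = 134.7 C
dz = 661 - 21 = 640 m
gradient = dT/dz * 1000 = 134.7/640 * 1000 = 210.4688 C/km

210.4688


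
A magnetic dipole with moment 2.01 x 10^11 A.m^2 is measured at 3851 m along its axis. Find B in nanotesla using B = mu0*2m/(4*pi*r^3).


m = 2.01 x 10^11 = 201000000000 A.m^2
2m = 402000000000 A.m^2
r^3 = 3851^3 = 57111104051
B = (4pi*10^-7) * 402000000000 / (4*pi * 57111104051) * 1e9
= 505168.098697 / 717679299700.1 * 1e9
= 703.8911 nT

703.8911


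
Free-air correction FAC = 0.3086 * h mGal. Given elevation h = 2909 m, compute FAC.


FAC = 0.3086 * h
= 0.3086 * 2909
= 897.7174 mGal

897.7174


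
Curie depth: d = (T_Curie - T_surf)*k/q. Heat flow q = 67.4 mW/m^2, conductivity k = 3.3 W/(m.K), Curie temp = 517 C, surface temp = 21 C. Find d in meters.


T_Curie - T_surf = 517 - 21 = 496 C
Convert q to W/m^2: 67.4 mW/m^2 = 0.0674 W/m^2
d = 496 * 3.3 / 0.0674 = 24284.87 m

24284.87


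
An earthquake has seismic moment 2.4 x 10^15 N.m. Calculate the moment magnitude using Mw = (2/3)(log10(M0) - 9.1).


log10(M0) = log10(2.4 x 10^15) = 15.3802
Mw = 2/3 * (15.3802 - 9.1)
= 2/3 * 6.2802
= 4.19

4.19


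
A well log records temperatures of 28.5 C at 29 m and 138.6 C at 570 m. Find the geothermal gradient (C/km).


dT = 138.6 - 28.5 = 110.1 C
dz = 570 - 29 = 541 m
gradient = dT/dz * 1000 = 110.1/541 * 1000 = 203.512 C/km

203.512


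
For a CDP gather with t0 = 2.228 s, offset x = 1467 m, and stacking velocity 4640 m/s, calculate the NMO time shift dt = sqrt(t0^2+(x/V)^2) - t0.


x/Vnmo = 1467/4640 = 0.316164
(x/Vnmo)^2 = 0.09996
t0^2 = 4.963984
sqrt(4.963984 + 0.09996) = 2.250321
dt = 2.250321 - 2.228 = 0.022321

0.022321


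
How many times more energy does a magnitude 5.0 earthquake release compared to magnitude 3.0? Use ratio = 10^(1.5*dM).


M2 - M1 = 5.0 - 3.0 = 2.0
1.5 * 2.0 = 3.0
ratio = 10^3.0 = 1000.0

1000.0


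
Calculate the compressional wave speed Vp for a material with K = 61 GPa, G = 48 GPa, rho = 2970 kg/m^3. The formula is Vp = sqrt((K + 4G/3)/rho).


First compute the effective modulus:
K + 4G/3 = 61e9 + 4*48e9/3 = 125000000000.0 Pa
Then divide by density:
125000000000.0 / 2970 = 42087542.0875 Pa/(kg/m^3)
Take the square root:
Vp = sqrt(42087542.0875) = 6487.49 m/s

6487.49


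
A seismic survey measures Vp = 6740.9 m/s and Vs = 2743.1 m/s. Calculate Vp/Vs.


Vp/Vs = 6740.9 / 2743.1
= 2.4574

2.4574


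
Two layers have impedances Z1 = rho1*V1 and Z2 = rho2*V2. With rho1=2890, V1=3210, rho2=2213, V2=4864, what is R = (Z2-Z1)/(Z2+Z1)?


Z1 = 2890 * 3210 = 9276900
Z2 = 2213 * 4864 = 10764032
R = (10764032 - 9276900) / (10764032 + 9276900) = 1487132 / 20040932 = 0.0742

0.0742


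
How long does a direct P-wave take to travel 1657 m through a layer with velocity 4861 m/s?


t = x / V
= 1657 / 4861
= 0.3409 s

0.3409


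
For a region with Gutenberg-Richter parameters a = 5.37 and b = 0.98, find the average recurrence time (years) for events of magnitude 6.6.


log10(N) = 5.37 - 0.98*6.6 = -1.098
N = 10^-1.098 = 0.079799
T = 1/N = 1/0.079799 = 12.5314 years

12.5314


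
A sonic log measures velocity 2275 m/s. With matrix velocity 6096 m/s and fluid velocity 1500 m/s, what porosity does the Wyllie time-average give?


1/V - 1/Vm = 1/2275 - 1/6096 = 0.00027552
1/Vf - 1/Vm = 1/1500 - 1/6096 = 0.00050262
phi = 0.00027552 / 0.00050262 = 0.5482

0.5482


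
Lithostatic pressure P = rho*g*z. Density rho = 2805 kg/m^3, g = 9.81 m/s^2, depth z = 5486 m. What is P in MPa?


P = rho * g * z / 1e6
= 2805 * 9.81 * 5486 / 1e6
= 150958536.3 / 1e6
= 150.9585 MPa

150.9585


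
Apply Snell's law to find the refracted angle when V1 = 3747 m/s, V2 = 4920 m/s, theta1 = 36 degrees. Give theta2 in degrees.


sin(theta1) = sin(36 deg) = 0.587785
sin(theta2) = V2/V1 * sin(theta1) = 4920/3747 * 0.587785 = 0.771792
theta2 = arcsin(0.771792) = 50.5151 degrees

50.5151


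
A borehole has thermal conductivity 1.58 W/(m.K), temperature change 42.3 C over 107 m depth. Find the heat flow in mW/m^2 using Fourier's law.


q = k * dT / dz * 1000
= 1.58 * 42.3 / 107 * 1000
= 0.624617 * 1000
= 624.6168 mW/m^2

624.6168


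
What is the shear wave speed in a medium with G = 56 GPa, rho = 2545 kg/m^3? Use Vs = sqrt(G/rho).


Convert G to Pa: G = 56e9 Pa
Compute G/rho = 56e9 / 2545 = 22003929.2731
Vs = sqrt(22003929.2731) = 4690.83 m/s

4690.83


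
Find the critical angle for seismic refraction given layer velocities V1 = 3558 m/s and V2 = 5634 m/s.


V1/V2 = 3558/5634 = 0.631523
theta_c = arcsin(0.631523) = 39.1626 degrees

39.1626


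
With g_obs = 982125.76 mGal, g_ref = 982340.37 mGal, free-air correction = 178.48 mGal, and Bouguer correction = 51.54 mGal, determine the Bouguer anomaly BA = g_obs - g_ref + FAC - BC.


BA = g_obs - g_ref + FAC - BC
= 982125.76 - 982340.37 + 178.48 - 51.54
= -87.67 mGal

-87.67


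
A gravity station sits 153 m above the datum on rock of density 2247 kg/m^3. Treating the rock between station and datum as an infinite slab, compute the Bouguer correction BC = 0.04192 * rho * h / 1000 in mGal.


BC = 0.04192 * rho * h / 1000
= 0.04192 * 2247 * 153 / 1000
= 14.4117 mGal

14.4117


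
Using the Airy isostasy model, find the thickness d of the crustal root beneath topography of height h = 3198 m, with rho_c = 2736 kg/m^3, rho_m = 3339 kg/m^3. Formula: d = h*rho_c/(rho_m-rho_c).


rho_m - rho_c = 3339 - 2736 = 603
d = 3198 * 2736 / 603
= 8749728 / 603
= 14510.33 m

14510.33


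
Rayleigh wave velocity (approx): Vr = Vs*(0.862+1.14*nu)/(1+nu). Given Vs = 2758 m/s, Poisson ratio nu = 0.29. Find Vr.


Numerator factor = 0.862 + 1.14*0.29 = 1.1926
Denominator = 1 + 0.29 = 1.29
Vr = 2758 * 1.1926 / 1.29 = 2549.76 m/s

2549.76


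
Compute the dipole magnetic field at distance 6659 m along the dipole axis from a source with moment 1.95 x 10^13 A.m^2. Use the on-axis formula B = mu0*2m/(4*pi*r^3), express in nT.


m = 1.95 x 10^13 = 19500000000000 A.m^2
2m = 39000000000000 A.m^2
r^3 = 6659^3 = 295275249179
B = (4pi*10^-7) * 39000000000000 / (4*pi * 295275249179) * 1e9
= 49008845.396001 / 3710538214430.57 * 1e9
= 13208.0153 nT

13208.0153


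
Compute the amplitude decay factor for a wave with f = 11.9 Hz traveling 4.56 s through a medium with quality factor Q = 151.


pi*f*t/Q = pi*11.9*4.56/151 = 1.128976
A/A0 = exp(-1.128976) = 0.323364

0.323364


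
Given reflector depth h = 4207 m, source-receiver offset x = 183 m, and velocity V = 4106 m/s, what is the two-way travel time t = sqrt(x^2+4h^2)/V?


x^2 + 4h^2 = 183^2 + 4*4207^2 = 33489 + 70795396 = 70828885
sqrt(70828885) = 8415.9898
t = 8415.9898 / 4106 = 2.0497 s

2.0497


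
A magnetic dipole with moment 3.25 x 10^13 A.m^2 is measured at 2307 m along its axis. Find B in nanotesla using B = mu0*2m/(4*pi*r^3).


m = 3.25 x 10^13 = 32500000000000 A.m^2
2m = 65000000000000 A.m^2
r^3 = 2307^3 = 12278428443
B = (4pi*10^-7) * 65000000000000 / (4*pi * 12278428443) * 1e9
= 81681408.993335 / 154295282376.63 * 1e9
= 529383.7098 nT

529383.7098


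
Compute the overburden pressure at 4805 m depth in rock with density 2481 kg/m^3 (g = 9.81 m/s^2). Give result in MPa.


P = rho * g * z / 1e6
= 2481 * 9.81 * 4805 / 1e6
= 116947021.05 / 1e6
= 116.947 MPa

116.947


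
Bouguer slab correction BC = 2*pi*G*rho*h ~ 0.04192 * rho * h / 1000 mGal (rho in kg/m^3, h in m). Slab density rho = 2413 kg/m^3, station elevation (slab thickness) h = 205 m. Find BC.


BC = 0.04192 * rho * h / 1000
= 0.04192 * 2413 * 205 / 1000
= 20.7364 mGal

20.7364


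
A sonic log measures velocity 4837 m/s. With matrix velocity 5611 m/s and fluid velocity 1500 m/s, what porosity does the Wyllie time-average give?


1/V - 1/Vm = 1/4837 - 1/5611 = 2.852e-05
1/Vf - 1/Vm = 1/1500 - 1/5611 = 0.00048845
phi = 2.852e-05 / 0.00048845 = 0.0584

0.0584


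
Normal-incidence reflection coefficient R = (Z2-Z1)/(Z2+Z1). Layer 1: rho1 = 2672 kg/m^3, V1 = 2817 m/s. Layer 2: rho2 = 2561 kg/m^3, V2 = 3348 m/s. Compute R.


Z1 = 2672 * 2817 = 7527024
Z2 = 2561 * 3348 = 8574228
R = (8574228 - 7527024) / (8574228 + 7527024) = 1047204 / 16101252 = 0.065

0.065


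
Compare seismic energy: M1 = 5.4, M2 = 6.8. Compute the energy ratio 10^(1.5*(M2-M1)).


M2 - M1 = 6.8 - 5.4 = 1.4
1.5 * 1.4 = 2.1
ratio = 10^2.1 = 125.89

125.89


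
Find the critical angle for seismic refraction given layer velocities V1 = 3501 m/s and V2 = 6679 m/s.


V1/V2 = 3501/6679 = 0.52418
theta_c = arcsin(0.52418) = 31.6131 degrees

31.6131


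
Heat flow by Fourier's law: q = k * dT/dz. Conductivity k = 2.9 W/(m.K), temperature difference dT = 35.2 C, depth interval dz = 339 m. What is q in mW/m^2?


q = k * dT / dz * 1000
= 2.9 * 35.2 / 339 * 1000
= 0.301121 * 1000
= 301.1209 mW/m^2

301.1209


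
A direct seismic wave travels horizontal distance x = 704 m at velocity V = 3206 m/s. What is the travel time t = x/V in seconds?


t = x / V
= 704 / 3206
= 0.2196 s

0.2196


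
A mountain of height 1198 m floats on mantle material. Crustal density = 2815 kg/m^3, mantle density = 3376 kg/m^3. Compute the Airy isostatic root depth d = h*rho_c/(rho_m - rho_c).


rho_m - rho_c = 3376 - 2815 = 561
d = 1198 * 2815 / 561
= 3372370 / 561
= 6011.35 m

6011.35


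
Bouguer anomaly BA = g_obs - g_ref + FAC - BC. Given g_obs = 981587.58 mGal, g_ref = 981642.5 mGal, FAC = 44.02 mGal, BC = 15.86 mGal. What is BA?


BA = g_obs - g_ref + FAC - BC
= 981587.58 - 981642.5 + 44.02 - 15.86
= -26.76 mGal

-26.76


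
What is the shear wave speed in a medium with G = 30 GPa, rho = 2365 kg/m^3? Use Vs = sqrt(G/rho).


Convert G to Pa: G = 30e9 Pa
Compute G/rho = 30e9 / 2365 = 12684989.4292
Vs = sqrt(12684989.4292) = 3561.6 m/s

3561.6


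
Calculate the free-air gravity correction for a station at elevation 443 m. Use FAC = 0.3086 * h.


FAC = 0.3086 * h
= 0.3086 * 443
= 136.7098 mGal

136.7098


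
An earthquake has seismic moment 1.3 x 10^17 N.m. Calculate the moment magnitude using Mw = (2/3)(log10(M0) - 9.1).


log10(M0) = log10(1.3 x 10^17) = 17.1139
Mw = 2/3 * (17.1139 - 9.1)
= 2/3 * 8.0139
= 5.34

5.34


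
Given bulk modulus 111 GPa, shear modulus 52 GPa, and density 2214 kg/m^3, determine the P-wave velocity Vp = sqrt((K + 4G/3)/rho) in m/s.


First compute the effective modulus:
K + 4G/3 = 111e9 + 4*52e9/3 = 180333333333.33 Pa
Then divide by density:
180333333333.33 / 2214 = 81451370.0693 Pa/(kg/m^3)
Take the square root:
Vp = sqrt(81451370.0693) = 9025.04 m/s

9025.04


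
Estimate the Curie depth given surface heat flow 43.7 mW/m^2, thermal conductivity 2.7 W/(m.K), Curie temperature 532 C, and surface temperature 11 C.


T_Curie - T_surf = 532 - 11 = 521 C
Convert q to W/m^2: 43.7 mW/m^2 = 0.0437 W/m^2
d = 521 * 2.7 / 0.0437 = 32189.93 m

32189.93


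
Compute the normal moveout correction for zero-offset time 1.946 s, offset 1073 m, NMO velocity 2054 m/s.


x/Vnmo = 1073/2054 = 0.522395
(x/Vnmo)^2 = 0.272897
t0^2 = 3.786916
sqrt(3.786916 + 0.272897) = 2.014898
dt = 2.014898 - 1.946 = 0.068898

0.068898


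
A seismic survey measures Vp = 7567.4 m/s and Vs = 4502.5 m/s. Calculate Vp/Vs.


Vp/Vs = 7567.4 / 4502.5
= 1.6807

1.6807


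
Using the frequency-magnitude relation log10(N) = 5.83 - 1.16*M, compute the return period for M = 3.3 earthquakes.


log10(N) = 5.83 - 1.16*3.3 = 2.002
N = 10^2.002 = 100.461579
T = 1/N = 1/100.461579 = 0.01 years

0.01


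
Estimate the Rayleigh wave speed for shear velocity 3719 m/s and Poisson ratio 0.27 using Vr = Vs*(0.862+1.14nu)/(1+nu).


Numerator factor = 0.862 + 1.14*0.27 = 1.1698
Denominator = 1 + 0.27 = 1.27
Vr = 3719 * 1.1698 / 1.27 = 3425.58 m/s

3425.58


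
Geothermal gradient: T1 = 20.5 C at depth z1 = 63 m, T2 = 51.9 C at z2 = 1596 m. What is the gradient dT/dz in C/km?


dT = 51.9 - 20.5 = 31.4 C
dz = 1596 - 63 = 1533 m
gradient = dT/dz * 1000 = 31.4/1533 * 1000 = 20.4827 C/km

20.4827


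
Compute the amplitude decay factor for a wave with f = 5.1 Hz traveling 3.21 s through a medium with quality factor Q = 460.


pi*f*t/Q = pi*5.1*3.21/460 = 0.111807
A/A0 = exp(-0.111807) = 0.894217

0.894217


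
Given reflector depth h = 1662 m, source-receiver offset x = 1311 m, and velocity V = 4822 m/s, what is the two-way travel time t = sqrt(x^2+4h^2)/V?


x^2 + 4h^2 = 1311^2 + 4*1662^2 = 1718721 + 11048976 = 12767697
sqrt(12767697) = 3573.1914
t = 3573.1914 / 4822 = 0.741 s

0.741


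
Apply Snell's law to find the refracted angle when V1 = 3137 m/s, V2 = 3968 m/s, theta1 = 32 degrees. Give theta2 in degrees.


sin(theta1) = sin(32 deg) = 0.529919
sin(theta2) = V2/V1 * sin(theta1) = 3968/3137 * 0.529919 = 0.670296
theta2 = arcsin(0.670296) = 42.0899 degrees

42.0899


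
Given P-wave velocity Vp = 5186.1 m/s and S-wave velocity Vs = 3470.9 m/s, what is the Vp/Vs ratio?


Vp/Vs = 5186.1 / 3470.9
= 1.4942

1.4942


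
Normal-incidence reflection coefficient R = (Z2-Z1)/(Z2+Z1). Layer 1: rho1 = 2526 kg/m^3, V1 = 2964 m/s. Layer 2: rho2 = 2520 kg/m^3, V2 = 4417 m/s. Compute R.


Z1 = 2526 * 2964 = 7487064
Z2 = 2520 * 4417 = 11130840
R = (11130840 - 7487064) / (11130840 + 7487064) = 3643776 / 18617904 = 0.1957

0.1957


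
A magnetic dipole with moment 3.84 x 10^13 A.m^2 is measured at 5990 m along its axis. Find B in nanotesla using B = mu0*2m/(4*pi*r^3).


m = 3.84 x 10^13 = 38400000000000 A.m^2
2m = 76800000000000 A.m^2
r^3 = 5990^3 = 214921799000
B = (4pi*10^-7) * 76800000000000 / (4*pi * 214921799000) * 1e9
= 96509726.318278 / 2700786979338.81 * 1e9
= 35733.9276 nT

35733.9276


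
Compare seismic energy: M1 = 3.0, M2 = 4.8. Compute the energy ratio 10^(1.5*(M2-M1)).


M2 - M1 = 4.8 - 3.0 = 1.8
1.5 * 1.8 = 2.7
ratio = 10^2.7 = 501.19

501.19


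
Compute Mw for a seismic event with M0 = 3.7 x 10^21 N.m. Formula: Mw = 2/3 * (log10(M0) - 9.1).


log10(M0) = log10(3.7 x 10^21) = 21.5682
Mw = 2/3 * (21.5682 - 9.1)
= 2/3 * 12.4682
= 8.31

8.31


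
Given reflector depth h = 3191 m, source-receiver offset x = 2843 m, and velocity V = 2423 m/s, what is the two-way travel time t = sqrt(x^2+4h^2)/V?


x^2 + 4h^2 = 2843^2 + 4*3191^2 = 8082649 + 40729924 = 48812573
sqrt(48812573) = 6986.5995
t = 6986.5995 / 2423 = 2.8835 s

2.8835


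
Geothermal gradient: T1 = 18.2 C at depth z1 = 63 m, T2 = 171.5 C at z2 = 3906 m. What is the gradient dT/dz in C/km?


dT = 171.5 - 18.2 = 153.3 C
dz = 3906 - 63 = 3843 m
gradient = dT/dz * 1000 = 153.3/3843 * 1000 = 39.8907 C/km

39.8907


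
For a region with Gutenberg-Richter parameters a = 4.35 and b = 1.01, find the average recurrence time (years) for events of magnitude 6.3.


log10(N) = 4.35 - 1.01*6.3 = -2.013
N = 10^-2.013 = 0.009705
T = 1/N = 1/0.009705 = 103.0386 years

103.0386


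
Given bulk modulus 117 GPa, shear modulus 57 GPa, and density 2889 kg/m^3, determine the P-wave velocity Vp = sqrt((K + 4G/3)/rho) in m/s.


First compute the effective modulus:
K + 4G/3 = 117e9 + 4*57e9/3 = 193000000000.0 Pa
Then divide by density:
193000000000.0 / 2889 = 66805122.8799 Pa/(kg/m^3)
Take the square root:
Vp = sqrt(66805122.8799) = 8173.44 m/s

8173.44


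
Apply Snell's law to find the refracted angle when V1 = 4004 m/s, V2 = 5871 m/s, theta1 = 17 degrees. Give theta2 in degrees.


sin(theta1) = sin(17 deg) = 0.292372
sin(theta2) = V2/V1 * sin(theta1) = 5871/4004 * 0.292372 = 0.4287
theta2 = arcsin(0.4287) = 25.3851 degrees

25.3851


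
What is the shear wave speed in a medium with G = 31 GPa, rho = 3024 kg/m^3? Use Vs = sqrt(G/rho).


Convert G to Pa: G = 31e9 Pa
Compute G/rho = 31e9 / 3024 = 10251322.7513
Vs = sqrt(10251322.7513) = 3201.77 m/s

3201.77


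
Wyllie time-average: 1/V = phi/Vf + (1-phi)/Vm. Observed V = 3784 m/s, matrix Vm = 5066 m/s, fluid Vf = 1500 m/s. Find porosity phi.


1/V - 1/Vm = 1/3784 - 1/5066 = 6.688e-05
1/Vf - 1/Vm = 1/1500 - 1/5066 = 0.00046927
phi = 6.688e-05 / 0.00046927 = 0.1425

0.1425


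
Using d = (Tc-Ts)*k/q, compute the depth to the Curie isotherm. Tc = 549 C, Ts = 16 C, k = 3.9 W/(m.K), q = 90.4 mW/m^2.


T_Curie - T_surf = 549 - 16 = 533 C
Convert q to W/m^2: 90.4 mW/m^2 = 0.0904 W/m^2
d = 533 * 3.9 / 0.0904 = 22994.47 m

22994.47


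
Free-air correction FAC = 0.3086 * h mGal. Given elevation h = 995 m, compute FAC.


FAC = 0.3086 * h
= 0.3086 * 995
= 307.057 mGal

307.057


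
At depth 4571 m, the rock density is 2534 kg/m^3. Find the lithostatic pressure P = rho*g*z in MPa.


P = rho * g * z / 1e6
= 2534 * 9.81 * 4571 / 1e6
= 113628386.34 / 1e6
= 113.6284 MPa

113.6284


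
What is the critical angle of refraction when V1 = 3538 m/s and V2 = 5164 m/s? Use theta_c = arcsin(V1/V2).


V1/V2 = 3538/5164 = 0.685128
theta_c = arcsin(0.685128) = 43.2457 degrees

43.2457


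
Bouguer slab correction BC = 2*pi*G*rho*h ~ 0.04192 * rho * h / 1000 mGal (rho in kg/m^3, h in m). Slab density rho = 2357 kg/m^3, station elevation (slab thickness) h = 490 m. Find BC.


BC = 0.04192 * rho * h / 1000
= 0.04192 * 2357 * 490 / 1000
= 48.4147 mGal

48.4147


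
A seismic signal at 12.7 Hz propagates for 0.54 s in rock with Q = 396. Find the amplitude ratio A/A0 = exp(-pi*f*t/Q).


pi*f*t/Q = pi*12.7*0.54/396 = 0.054407
A/A0 = exp(-0.054407) = 0.947047

0.947047


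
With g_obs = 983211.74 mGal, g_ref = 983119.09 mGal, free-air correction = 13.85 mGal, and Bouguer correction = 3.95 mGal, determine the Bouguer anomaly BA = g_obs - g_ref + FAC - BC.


BA = g_obs - g_ref + FAC - BC
= 983211.74 - 983119.09 + 13.85 - 3.95
= 102.55 mGal

102.55


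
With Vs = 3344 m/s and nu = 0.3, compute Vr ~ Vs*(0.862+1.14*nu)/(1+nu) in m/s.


Numerator factor = 0.862 + 1.14*0.3 = 1.204
Denominator = 1 + 0.3 = 1.3
Vr = 3344 * 1.204 / 1.3 = 3097.06 m/s

3097.06


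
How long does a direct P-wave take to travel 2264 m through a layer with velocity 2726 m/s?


t = x / V
= 2264 / 2726
= 0.8305 s

0.8305


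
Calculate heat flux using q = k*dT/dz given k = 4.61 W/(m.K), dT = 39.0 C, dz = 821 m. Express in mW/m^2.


q = k * dT / dz * 1000
= 4.61 * 39.0 / 821 * 1000
= 0.218989 * 1000
= 218.989 mW/m^2

218.989


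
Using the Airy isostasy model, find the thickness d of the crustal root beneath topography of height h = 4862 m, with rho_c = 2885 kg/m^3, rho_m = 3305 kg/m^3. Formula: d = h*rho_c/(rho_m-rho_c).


rho_m - rho_c = 3305 - 2885 = 420
d = 4862 * 2885 / 420
= 14026870 / 420
= 33397.31 m

33397.31


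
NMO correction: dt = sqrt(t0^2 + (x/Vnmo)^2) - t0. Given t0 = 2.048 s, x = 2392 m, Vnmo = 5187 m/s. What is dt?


x/Vnmo = 2392/5187 = 0.461153
(x/Vnmo)^2 = 0.212662
t0^2 = 4.194304
sqrt(4.194304 + 0.212662) = 2.099277
dt = 2.099277 - 2.048 = 0.051277

0.051277


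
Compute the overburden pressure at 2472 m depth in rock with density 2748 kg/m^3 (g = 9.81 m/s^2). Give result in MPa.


P = rho * g * z / 1e6
= 2748 * 9.81 * 2472 / 1e6
= 66639879.36 / 1e6
= 66.6399 MPa

66.6399


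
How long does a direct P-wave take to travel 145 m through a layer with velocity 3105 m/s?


t = x / V
= 145 / 3105
= 0.0467 s

0.0467


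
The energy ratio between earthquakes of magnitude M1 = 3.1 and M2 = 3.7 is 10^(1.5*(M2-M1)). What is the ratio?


M2 - M1 = 3.7 - 3.1 = 0.6
1.5 * 0.6 = 0.9
ratio = 10^0.9 = 7.94

7.94


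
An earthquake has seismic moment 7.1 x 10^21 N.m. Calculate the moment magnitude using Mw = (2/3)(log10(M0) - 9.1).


log10(M0) = log10(7.1 x 10^21) = 21.8513
Mw = 2/3 * (21.8513 - 9.1)
= 2/3 * 12.7513
= 8.5

8.5


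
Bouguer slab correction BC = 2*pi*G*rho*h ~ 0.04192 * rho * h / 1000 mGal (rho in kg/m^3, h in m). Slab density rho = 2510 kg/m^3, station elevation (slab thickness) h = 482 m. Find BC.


BC = 0.04192 * rho * h / 1000
= 0.04192 * 2510 * 482 / 1000
= 50.7157 mGal

50.7157


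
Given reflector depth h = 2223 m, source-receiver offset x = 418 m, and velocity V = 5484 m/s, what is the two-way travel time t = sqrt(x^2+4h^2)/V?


x^2 + 4h^2 = 418^2 + 4*2223^2 = 174724 + 19766916 = 19941640
sqrt(19941640) = 4465.6063
t = 4465.6063 / 5484 = 0.8143 s

0.8143


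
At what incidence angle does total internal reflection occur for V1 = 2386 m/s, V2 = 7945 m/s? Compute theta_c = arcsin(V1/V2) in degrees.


V1/V2 = 2386/7945 = 0.300315
theta_c = arcsin(0.300315) = 17.4765 degrees

17.4765


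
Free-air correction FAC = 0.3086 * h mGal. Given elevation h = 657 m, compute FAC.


FAC = 0.3086 * h
= 0.3086 * 657
= 202.7502 mGal

202.7502


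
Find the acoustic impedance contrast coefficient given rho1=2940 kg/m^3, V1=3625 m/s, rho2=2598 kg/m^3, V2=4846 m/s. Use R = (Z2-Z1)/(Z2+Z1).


Z1 = 2940 * 3625 = 10657500
Z2 = 2598 * 4846 = 12589908
R = (12589908 - 10657500) / (12589908 + 10657500) = 1932408 / 23247408 = 0.0831

0.0831


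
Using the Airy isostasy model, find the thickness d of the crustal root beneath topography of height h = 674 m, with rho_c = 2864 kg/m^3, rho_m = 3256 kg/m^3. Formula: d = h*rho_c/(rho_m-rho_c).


rho_m - rho_c = 3256 - 2864 = 392
d = 674 * 2864 / 392
= 1930336 / 392
= 4924.33 m

4924.33


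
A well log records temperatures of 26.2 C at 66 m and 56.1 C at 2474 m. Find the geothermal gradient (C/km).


dT = 56.1 - 26.2 = 29.9 C
dz = 2474 - 66 = 2408 m
gradient = dT/dz * 1000 = 29.9/2408 * 1000 = 12.4169 C/km

12.4169


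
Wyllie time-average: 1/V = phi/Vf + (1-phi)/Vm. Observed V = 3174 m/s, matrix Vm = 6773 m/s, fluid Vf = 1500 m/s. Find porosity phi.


1/V - 1/Vm = 1/3174 - 1/6773 = 0.00016741
1/Vf - 1/Vm = 1/1500 - 1/6773 = 0.00051902
phi = 0.00016741 / 0.00051902 = 0.3226

0.3226


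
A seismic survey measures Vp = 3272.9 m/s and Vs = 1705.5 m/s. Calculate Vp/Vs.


Vp/Vs = 3272.9 / 1705.5
= 1.919

1.919


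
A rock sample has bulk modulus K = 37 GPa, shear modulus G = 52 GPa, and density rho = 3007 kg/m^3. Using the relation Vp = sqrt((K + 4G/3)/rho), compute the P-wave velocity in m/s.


First compute the effective modulus:
K + 4G/3 = 37e9 + 4*52e9/3 = 106333333333.33 Pa
Then divide by density:
106333333333.33 / 3007 = 35361933.2668 Pa/(kg/m^3)
Take the square root:
Vp = sqrt(35361933.2668) = 5946.59 m/s

5946.59


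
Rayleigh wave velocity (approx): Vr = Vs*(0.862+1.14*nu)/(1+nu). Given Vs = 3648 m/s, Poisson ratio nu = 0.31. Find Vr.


Numerator factor = 0.862 + 1.14*0.31 = 1.2154
Denominator = 1 + 0.31 = 1.31
Vr = 3648 * 1.2154 / 1.31 = 3384.56 m/s

3384.56


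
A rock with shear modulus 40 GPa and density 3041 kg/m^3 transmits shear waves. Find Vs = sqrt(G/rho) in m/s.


Convert G to Pa: G = 40e9 Pa
Compute G/rho = 40e9 / 3041 = 13153567.9053
Vs = sqrt(13153567.9053) = 3626.78 m/s

3626.78


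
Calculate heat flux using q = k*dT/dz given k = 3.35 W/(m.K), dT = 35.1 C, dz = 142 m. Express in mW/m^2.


q = k * dT / dz * 1000
= 3.35 * 35.1 / 142 * 1000
= 0.828063 * 1000
= 828.0634 mW/m^2

828.0634


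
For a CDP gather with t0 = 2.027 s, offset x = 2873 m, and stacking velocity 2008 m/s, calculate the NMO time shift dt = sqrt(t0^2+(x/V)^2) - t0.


x/Vnmo = 2873/2008 = 1.430777
(x/Vnmo)^2 = 2.047123
t0^2 = 4.108729
sqrt(4.108729 + 2.047123) = 2.481099
dt = 2.481099 - 2.027 = 0.454099

0.454099


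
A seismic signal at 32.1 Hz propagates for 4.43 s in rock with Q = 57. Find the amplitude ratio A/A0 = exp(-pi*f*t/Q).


pi*f*t/Q = pi*32.1*4.43/57 = 7.837612
A/A0 = exp(-7.837612) = 0.000395

3.950000e-04


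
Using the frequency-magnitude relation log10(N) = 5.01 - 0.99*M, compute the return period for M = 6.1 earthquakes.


log10(N) = 5.01 - 0.99*6.1 = -1.029
N = 10^-1.029 = 0.093541
T = 1/N = 1/0.093541 = 10.6905 years

10.6905


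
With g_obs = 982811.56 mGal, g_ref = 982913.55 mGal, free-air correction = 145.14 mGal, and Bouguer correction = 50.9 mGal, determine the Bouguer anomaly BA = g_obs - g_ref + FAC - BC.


BA = g_obs - g_ref + FAC - BC
= 982811.56 - 982913.55 + 145.14 - 50.9
= -7.75 mGal

-7.75


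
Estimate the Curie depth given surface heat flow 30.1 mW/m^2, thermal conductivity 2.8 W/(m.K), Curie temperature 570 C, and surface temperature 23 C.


T_Curie - T_surf = 570 - 23 = 547 C
Convert q to W/m^2: 30.1 mW/m^2 = 0.0301 W/m^2
d = 547 * 2.8 / 0.0301 = 50883.72 m

50883.72


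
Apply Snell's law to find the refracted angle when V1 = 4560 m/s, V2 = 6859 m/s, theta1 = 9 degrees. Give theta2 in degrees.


sin(theta1) = sin(9 deg) = 0.156434
sin(theta2) = V2/V1 * sin(theta1) = 6859/4560 * 0.156434 = 0.235304
theta2 = arcsin(0.235304) = 13.6095 degrees

13.6095


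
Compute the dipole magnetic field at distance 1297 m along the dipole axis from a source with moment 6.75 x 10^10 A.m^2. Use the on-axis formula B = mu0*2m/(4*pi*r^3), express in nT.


m = 6.75 x 10^10 = 67500000000 A.m^2
2m = 135000000000 A.m^2
r^3 = 1297^3 = 2181825073
B = (4pi*10^-7) * 135000000000 / (4*pi * 2181825073) * 1e9
= 169646.003294 / 27417622483.02 * 1e9
= 6187.4805 nT

6187.4805


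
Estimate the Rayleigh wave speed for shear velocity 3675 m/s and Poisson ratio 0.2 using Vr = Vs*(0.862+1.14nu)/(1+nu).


Numerator factor = 0.862 + 1.14*0.2 = 1.09
Denominator = 1 + 0.2 = 1.2
Vr = 3675 * 1.09 / 1.2 = 3338.12 m/s

3338.12


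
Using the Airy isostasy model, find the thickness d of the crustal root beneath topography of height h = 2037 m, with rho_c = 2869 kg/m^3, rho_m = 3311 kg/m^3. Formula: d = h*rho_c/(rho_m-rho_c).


rho_m - rho_c = 3311 - 2869 = 442
d = 2037 * 2869 / 442
= 5844153 / 442
= 13222.07 m

13222.07


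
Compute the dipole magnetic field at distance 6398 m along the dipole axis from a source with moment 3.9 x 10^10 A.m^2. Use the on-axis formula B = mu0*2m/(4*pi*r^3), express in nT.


m = 3.9 x 10^10 = 39000000000 A.m^2
2m = 78000000000 A.m^2
r^3 = 6398^3 = 261898316792
B = (4pi*10^-7) * 78000000000 / (4*pi * 261898316792) * 1e9
= 98017.690792 / 3291111312085.12 * 1e9
= 29.7826 nT

29.7826


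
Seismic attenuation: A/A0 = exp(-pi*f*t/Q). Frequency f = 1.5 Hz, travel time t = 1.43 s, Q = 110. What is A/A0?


pi*f*t/Q = pi*1.5*1.43/110 = 0.061261
A/A0 = exp(-0.061261) = 0.940578

0.940578


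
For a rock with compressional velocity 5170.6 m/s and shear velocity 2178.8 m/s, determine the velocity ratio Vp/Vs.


Vp/Vs = 5170.6 / 2178.8
= 2.3731

2.3731


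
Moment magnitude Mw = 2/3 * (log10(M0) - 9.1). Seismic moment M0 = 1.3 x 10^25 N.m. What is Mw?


log10(M0) = log10(1.3 x 10^25) = 25.1139
Mw = 2/3 * (25.1139 - 9.1)
= 2/3 * 16.0139
= 10.68

10.68


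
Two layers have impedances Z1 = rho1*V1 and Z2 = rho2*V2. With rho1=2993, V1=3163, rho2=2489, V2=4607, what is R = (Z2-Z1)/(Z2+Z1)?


Z1 = 2993 * 3163 = 9466859
Z2 = 2489 * 4607 = 11466823
R = (11466823 - 9466859) / (11466823 + 9466859) = 1999964 / 20933682 = 0.0955

0.0955


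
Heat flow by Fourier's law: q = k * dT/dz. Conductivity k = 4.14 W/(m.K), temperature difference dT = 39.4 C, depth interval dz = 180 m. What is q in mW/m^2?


q = k * dT / dz * 1000
= 4.14 * 39.4 / 180 * 1000
= 0.9062 * 1000
= 906.2 mW/m^2

906.2


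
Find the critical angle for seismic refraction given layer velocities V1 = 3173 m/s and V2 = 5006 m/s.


V1/V2 = 3173/5006 = 0.633839
theta_c = arcsin(0.633839) = 39.334 degrees

39.334


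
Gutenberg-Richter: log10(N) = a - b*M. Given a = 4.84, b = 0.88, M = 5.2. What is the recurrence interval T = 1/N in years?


log10(N) = 4.84 - 0.88*5.2 = 0.264
N = 10^0.264 = 1.836538
T = 1/N = 1/1.836538 = 0.5445 years

0.5445


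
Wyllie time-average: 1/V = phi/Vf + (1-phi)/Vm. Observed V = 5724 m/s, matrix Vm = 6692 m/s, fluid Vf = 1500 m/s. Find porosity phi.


1/V - 1/Vm = 1/5724 - 1/6692 = 2.527e-05
1/Vf - 1/Vm = 1/1500 - 1/6692 = 0.00051723
phi = 2.527e-05 / 0.00051723 = 0.0489

0.0489


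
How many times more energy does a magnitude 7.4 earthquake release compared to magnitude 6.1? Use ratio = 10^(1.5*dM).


M2 - M1 = 7.4 - 6.1 = 1.3
1.5 * 1.3 = 1.95
ratio = 10^1.95 = 89.13

89.13


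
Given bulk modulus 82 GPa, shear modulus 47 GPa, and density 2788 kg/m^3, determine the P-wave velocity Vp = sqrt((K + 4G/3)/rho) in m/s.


First compute the effective modulus:
K + 4G/3 = 82e9 + 4*47e9/3 = 144666666666.67 Pa
Then divide by density:
144666666666.67 / 2788 = 51889048.3022 Pa/(kg/m^3)
Take the square root:
Vp = sqrt(51889048.3022) = 7203.41 m/s

7203.41


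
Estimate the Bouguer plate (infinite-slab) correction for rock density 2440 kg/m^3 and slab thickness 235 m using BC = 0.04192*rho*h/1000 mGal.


BC = 0.04192 * rho * h / 1000
= 0.04192 * 2440 * 235 / 1000
= 24.0369 mGal

24.0369


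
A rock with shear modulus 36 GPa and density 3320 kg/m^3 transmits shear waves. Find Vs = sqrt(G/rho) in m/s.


Convert G to Pa: G = 36e9 Pa
Compute G/rho = 36e9 / 3320 = 10843373.494
Vs = sqrt(10843373.494) = 3292.93 m/s

3292.93


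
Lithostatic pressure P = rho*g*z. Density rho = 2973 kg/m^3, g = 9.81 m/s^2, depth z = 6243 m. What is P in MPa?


P = rho * g * z / 1e6
= 2973 * 9.81 * 6243 / 1e6
= 182077906.59 / 1e6
= 182.0779 MPa

182.0779


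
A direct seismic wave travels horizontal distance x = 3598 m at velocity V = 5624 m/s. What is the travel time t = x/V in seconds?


t = x / V
= 3598 / 5624
= 0.6398 s

0.6398


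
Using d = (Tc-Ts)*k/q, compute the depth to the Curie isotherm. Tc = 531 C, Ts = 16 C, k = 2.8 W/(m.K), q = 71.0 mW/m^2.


T_Curie - T_surf = 531 - 16 = 515 C
Convert q to W/m^2: 71.0 mW/m^2 = 0.071 W/m^2
d = 515 * 2.8 / 0.071 = 20309.86 m

20309.86


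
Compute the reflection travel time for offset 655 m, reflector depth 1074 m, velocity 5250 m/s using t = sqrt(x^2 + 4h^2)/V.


x^2 + 4h^2 = 655^2 + 4*1074^2 = 429025 + 4613904 = 5042929
sqrt(5042929) = 2245.6467
t = 2245.6467 / 5250 = 0.4277 s

0.4277


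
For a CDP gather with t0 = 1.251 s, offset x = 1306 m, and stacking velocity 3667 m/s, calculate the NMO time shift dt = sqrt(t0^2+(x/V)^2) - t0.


x/Vnmo = 1306/3667 = 0.356149
(x/Vnmo)^2 = 0.126842
t0^2 = 1.565001
sqrt(1.565001 + 0.126842) = 1.300709
dt = 1.300709 - 1.251 = 0.049709

0.049709


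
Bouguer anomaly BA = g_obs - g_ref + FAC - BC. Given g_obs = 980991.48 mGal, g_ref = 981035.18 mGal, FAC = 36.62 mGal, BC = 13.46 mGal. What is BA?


BA = g_obs - g_ref + FAC - BC
= 980991.48 - 981035.18 + 36.62 - 13.46
= -20.54 mGal

-20.54


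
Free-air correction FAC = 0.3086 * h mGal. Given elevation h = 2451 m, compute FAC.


FAC = 0.3086 * h
= 0.3086 * 2451
= 756.3786 mGal

756.3786


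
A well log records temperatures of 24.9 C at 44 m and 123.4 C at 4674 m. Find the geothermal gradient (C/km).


dT = 123.4 - 24.9 = 98.5 C
dz = 4674 - 44 = 4630 m
gradient = dT/dz * 1000 = 98.5/4630 * 1000 = 21.2743 C/km

21.2743


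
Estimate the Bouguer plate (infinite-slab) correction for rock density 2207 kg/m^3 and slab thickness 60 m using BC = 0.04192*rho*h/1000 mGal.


BC = 0.04192 * rho * h / 1000
= 0.04192 * 2207 * 60 / 1000
= 5.551 mGal

5.551


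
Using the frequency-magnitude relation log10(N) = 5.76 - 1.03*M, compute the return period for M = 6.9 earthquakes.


log10(N) = 5.76 - 1.03*6.9 = -1.347
N = 10^-1.347 = 0.044978
T = 1/N = 1/0.044978 = 22.2331 years

22.2331


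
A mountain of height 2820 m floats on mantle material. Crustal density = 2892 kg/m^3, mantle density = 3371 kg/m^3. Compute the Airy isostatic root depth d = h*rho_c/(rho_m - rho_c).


rho_m - rho_c = 3371 - 2892 = 479
d = 2820 * 2892 / 479
= 8155440 / 479
= 17025.97 m

17025.97


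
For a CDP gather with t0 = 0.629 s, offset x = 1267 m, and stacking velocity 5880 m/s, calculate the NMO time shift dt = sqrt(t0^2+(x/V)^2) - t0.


x/Vnmo = 1267/5880 = 0.215476
(x/Vnmo)^2 = 0.04643
t0^2 = 0.395641
sqrt(0.395641 + 0.04643) = 0.664884
dt = 0.664884 - 0.629 = 0.035884

0.035884


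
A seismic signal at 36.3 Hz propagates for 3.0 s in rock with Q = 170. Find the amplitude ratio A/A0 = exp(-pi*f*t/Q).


pi*f*t/Q = pi*36.3*3.0/170 = 2.012467
A/A0 = exp(-2.012467) = 0.133658

0.133658


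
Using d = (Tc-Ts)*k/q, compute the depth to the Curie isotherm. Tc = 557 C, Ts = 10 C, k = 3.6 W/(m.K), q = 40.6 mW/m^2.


T_Curie - T_surf = 557 - 10 = 547 C
Convert q to W/m^2: 40.6 mW/m^2 = 0.0406 W/m^2
d = 547 * 3.6 / 0.0406 = 48502.46 m

48502.46


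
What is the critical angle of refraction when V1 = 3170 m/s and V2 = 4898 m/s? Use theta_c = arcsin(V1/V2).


V1/V2 = 3170/4898 = 0.647203
theta_c = arcsin(0.647203) = 40.331 degrees

40.331


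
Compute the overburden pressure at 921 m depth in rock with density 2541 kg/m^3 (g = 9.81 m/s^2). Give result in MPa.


P = rho * g * z / 1e6
= 2541 * 9.81 * 921 / 1e6
= 22957960.41 / 1e6
= 22.958 MPa

22.958


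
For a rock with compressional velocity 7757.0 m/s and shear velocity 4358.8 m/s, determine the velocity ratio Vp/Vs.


Vp/Vs = 7757.0 / 4358.8
= 1.7796

1.7796


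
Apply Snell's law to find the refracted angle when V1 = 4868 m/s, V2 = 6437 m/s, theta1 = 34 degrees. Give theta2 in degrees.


sin(theta1) = sin(34 deg) = 0.559193
sin(theta2) = V2/V1 * sin(theta1) = 6437/4868 * 0.559193 = 0.739426
theta2 = arcsin(0.739426) = 47.6825 degrees

47.6825


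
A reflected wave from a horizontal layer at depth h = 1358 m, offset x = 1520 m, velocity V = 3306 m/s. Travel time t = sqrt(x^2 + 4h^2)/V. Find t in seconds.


x^2 + 4h^2 = 1520^2 + 4*1358^2 = 2310400 + 7376656 = 9687056
sqrt(9687056) = 3112.4036
t = 3112.4036 / 3306 = 0.9414 s

0.9414


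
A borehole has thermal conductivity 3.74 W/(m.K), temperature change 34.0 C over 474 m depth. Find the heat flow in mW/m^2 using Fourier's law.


q = k * dT / dz * 1000
= 3.74 * 34.0 / 474 * 1000
= 0.26827 * 1000
= 268.27 mW/m^2

268.27


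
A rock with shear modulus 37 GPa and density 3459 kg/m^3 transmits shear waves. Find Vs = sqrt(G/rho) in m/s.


Convert G to Pa: G = 37e9 Pa
Compute G/rho = 37e9 / 3459 = 10696733.1599
Vs = sqrt(10696733.1599) = 3270.59 m/s

3270.59


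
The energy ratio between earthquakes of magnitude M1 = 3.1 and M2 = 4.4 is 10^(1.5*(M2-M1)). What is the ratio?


M2 - M1 = 4.4 - 3.1 = 1.3
1.5 * 1.3 = 1.95
ratio = 10^1.95 = 89.13

89.13


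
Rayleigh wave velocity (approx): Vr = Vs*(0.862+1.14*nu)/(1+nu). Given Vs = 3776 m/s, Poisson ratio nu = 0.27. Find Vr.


Numerator factor = 0.862 + 1.14*0.27 = 1.1698
Denominator = 1 + 0.27 = 1.27
Vr = 3776 * 1.1698 / 1.27 = 3478.08 m/s

3478.08


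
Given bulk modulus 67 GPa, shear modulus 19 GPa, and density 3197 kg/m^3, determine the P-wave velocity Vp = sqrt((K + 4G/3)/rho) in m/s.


First compute the effective modulus:
K + 4G/3 = 67e9 + 4*19e9/3 = 92333333333.33 Pa
Then divide by density:
92333333333.33 / 3197 = 28881242.8318 Pa/(kg/m^3)
Take the square root:
Vp = sqrt(28881242.8318) = 5374.13 m/s

5374.13


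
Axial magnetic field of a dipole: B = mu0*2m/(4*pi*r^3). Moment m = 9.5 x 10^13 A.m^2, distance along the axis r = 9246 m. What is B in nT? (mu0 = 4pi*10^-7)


m = 9.5 x 10^13 = 95000000000000 A.m^2
2m = 190000000000000 A.m^2
r^3 = 9246^3 = 790426818936
B = (4pi*10^-7) * 190000000000000 / (4*pi * 790426818936) * 1e9
= 238761041.672824 / 9932796350278.75 * 1e9
= 24037.6459 nT

24037.6459


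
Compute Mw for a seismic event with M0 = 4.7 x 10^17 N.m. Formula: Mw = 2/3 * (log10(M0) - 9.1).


log10(M0) = log10(4.7 x 10^17) = 17.6721
Mw = 2/3 * (17.6721 - 9.1)
= 2/3 * 8.5721
= 5.71

5.71


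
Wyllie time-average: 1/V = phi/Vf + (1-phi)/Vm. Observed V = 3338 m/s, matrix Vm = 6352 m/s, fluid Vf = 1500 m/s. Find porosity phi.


1/V - 1/Vm = 1/3338 - 1/6352 = 0.00014215
1/Vf - 1/Vm = 1/1500 - 1/6352 = 0.00050924
phi = 0.00014215 / 0.00050924 = 0.2791

0.2791


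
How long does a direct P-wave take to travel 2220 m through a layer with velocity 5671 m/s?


t = x / V
= 2220 / 5671
= 0.3915 s

0.3915


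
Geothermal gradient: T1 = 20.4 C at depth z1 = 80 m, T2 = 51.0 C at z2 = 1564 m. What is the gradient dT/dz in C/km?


dT = 51.0 - 20.4 = 30.6 C
dz = 1564 - 80 = 1484 m
gradient = dT/dz * 1000 = 30.6/1484 * 1000 = 20.6199 C/km

20.6199


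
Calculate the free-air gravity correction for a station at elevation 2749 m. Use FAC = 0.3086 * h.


FAC = 0.3086 * h
= 0.3086 * 2749
= 848.3414 mGal

848.3414


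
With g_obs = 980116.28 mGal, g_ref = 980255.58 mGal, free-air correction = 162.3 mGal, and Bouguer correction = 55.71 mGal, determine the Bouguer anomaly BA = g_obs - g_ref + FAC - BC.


BA = g_obs - g_ref + FAC - BC
= 980116.28 - 980255.58 + 162.3 - 55.71
= -32.71 mGal

-32.71


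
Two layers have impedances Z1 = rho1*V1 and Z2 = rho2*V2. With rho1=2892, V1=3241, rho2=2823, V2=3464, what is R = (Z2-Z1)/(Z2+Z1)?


Z1 = 2892 * 3241 = 9372972
Z2 = 2823 * 3464 = 9778872
R = (9778872 - 9372972) / (9778872 + 9372972) = 405900 / 19151844 = 0.0212

0.0212


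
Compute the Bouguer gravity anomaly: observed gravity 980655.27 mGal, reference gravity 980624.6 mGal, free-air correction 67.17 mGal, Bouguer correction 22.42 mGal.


BA = g_obs - g_ref + FAC - BC
= 980655.27 - 980624.6 + 67.17 - 22.42
= 75.42 mGal

75.42


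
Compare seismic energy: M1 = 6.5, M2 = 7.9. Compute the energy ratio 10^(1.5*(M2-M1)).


M2 - M1 = 7.9 - 6.5 = 1.4
1.5 * 1.4 = 2.1
ratio = 10^2.1 = 125.89

125.89


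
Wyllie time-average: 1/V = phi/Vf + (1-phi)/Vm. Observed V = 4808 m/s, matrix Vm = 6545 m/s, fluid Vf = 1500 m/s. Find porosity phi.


1/V - 1/Vm = 1/4808 - 1/6545 = 5.52e-05
1/Vf - 1/Vm = 1/1500 - 1/6545 = 0.00051388
phi = 5.52e-05 / 0.00051388 = 0.1074

0.1074


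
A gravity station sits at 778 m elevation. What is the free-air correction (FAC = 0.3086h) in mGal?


FAC = 0.3086 * h
= 0.3086 * 778
= 240.0908 mGal

240.0908


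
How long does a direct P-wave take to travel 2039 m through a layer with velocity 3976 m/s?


t = x / V
= 2039 / 3976
= 0.5128 s

0.5128


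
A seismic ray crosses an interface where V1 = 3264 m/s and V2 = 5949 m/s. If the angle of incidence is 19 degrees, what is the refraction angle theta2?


sin(theta1) = sin(19 deg) = 0.325568
sin(theta2) = V2/V1 * sin(theta1) = 5949/3264 * 0.325568 = 0.593384
theta2 = arcsin(0.593384) = 36.3975 degrees

36.3975


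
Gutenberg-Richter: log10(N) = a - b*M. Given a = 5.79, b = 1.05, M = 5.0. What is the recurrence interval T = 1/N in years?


log10(N) = 5.79 - 1.05*5.0 = 0.54
N = 10^0.54 = 3.467369
T = 1/N = 1/3.467369 = 0.2884 years

0.2884


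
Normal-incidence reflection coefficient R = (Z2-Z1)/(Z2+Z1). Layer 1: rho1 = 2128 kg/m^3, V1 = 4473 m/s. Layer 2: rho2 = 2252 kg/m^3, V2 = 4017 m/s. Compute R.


Z1 = 2128 * 4473 = 9518544
Z2 = 2252 * 4017 = 9046284
R = (9046284 - 9518544) / (9046284 + 9518544) = -472260 / 18564828 = -0.0254

-0.0254


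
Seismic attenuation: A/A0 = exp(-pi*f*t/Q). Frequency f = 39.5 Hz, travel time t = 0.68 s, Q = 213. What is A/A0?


pi*f*t/Q = pi*39.5*0.68/213 = 0.396165
A/A0 = exp(-0.396165) = 0.672896

0.672896
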